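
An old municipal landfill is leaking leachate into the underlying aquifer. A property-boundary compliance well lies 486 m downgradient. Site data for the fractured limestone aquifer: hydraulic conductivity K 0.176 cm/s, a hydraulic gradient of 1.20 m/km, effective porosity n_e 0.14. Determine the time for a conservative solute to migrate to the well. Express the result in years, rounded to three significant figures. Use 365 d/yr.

1.02 years

K = 0.176 cm/s × 864 = 152.1 m/d
Darcy flux q = K·i = 152.1 × 0.0012 = 0.1825 m/d
v_s = q/n_e = 0.1825/0.14 = 1.303 m/d
t = L / v = 486 / 1.303 = 372.9 d
   = 372.9 / 365 = 1.02 yr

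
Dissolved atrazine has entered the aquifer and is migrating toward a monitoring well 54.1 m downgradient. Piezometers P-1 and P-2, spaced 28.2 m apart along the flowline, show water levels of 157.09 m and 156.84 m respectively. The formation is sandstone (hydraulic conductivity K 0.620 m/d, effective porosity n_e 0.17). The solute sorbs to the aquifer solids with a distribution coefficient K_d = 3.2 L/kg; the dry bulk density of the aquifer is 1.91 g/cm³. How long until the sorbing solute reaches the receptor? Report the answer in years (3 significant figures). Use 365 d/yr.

Hydraulic gradient i = (157.09 − 156.84) / 28.2 = 0.25 / 28.2 = 0.008865
q = Ki = 0.620 × 0.008865 = 0.005496 m/d
Average linear velocity = 0.005496 / 0.17 = 0.03233 m/d
Retardation R = 1 + ρ_b·K_d/n = 1 + 1.91×3.2/0.17 = 36.95
Contaminant velocity v_c = v/R = 0.03233/36.95 = 8.750e-4 m/d
t = L/v_c = 54.1/8.750e-4 = 61830 d
   = 61830/365 = 169 yr

169 years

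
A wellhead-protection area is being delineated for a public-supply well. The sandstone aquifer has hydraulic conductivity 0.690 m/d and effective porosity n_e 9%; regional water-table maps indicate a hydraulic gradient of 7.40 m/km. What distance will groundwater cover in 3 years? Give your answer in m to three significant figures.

Specific discharge q = 0.690 × 0.0074 = 0.005106 m/d
Average linear velocity = 0.005106 / 0.09 = 0.05673 m/d
T = 3 yr × 365 = 1095 d
L = v × T = 0.05673 × 1095 = 62.12 m

62.1 m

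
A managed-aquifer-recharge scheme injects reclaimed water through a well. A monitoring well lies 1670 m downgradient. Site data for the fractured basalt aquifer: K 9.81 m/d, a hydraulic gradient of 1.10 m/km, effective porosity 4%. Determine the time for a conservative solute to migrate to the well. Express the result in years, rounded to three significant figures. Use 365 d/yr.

Darcy flux q = K·i = 9.81 × 0.0011 = 0.01079 m/d
v = Ki/n = 9.81·0.0011/0.04 = 0.2698 m/d
t = L / v = 1670 / 0.2698 = 6190 d
   = 6190 / 365 = 17.0 yr

17.0 years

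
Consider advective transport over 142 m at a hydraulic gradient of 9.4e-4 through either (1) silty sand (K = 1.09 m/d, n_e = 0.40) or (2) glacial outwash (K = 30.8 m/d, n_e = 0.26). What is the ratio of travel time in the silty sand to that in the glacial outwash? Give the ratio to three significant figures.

43.5

Unit 1 (silty sand): v = 1.09×9.4e-4/0.40 = 0.002562 m/d, t = 142/0.002562 = 55440 d
Unit 2 (glacial outwash): v = 30.8×9.4e-4/0.26 = 0.1114 m/d, t = 142/0.1114 = 1275 d
t(silty sand) / t(glacial outwash) = 55440/1275 = 43.5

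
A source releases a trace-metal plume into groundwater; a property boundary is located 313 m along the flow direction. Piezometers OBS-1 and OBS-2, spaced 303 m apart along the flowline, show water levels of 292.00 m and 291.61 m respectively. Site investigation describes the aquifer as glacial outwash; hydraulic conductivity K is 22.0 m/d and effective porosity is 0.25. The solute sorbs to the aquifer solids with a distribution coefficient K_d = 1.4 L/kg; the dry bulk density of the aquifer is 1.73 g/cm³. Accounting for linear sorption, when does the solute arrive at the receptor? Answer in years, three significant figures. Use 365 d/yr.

80.9 years

Hydraulic gradient i = (292.00 − 291.61) / 303 = 0.39 / 303 = 0.001287
q = Ki = 22.0 × 0.001287 = 0.02832 m/d
v = Ki/n = 22.0·0.001287/0.25 = 0.1133 m/d
Retardation R = 1 + ρ_b·K_d/n = 1 + 1.73×1.4/0.25 = 10.69
Contaminant velocity v_c = v/R = 0.1133/10.69 = 0.01060 m/d
t = L/v_c = 313/0.01060 = 29530 d
   = 29530/365 = 80.9 yr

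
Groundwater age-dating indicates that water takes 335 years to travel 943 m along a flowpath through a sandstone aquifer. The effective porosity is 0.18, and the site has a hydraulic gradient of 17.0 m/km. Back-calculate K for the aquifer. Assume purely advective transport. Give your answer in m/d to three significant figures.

t = 335 years = 122300 d
v = L / t = 943 / 122300 = 0.007712 m/d
K = v · n / i = 0.007712 × 0.18 / 0.017 = 0.0817 m/d

0.0817 m/d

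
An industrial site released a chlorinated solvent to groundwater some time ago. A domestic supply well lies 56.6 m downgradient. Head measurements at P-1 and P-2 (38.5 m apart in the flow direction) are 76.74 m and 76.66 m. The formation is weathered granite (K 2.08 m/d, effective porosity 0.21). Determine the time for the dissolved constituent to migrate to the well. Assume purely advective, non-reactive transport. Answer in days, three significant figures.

2750 days

Hydraulic gradient i = (76.74 − 76.66) / 38.5 = 0.08 / 38.5 = 0.002078
q = Ki = 2.08 × 0.002078 = 0.004322 m/d
Average linear velocity = 0.004322 / 0.21 = 0.02058 m/d
t = L / v = 56.6 / 0.02058 = 2750 d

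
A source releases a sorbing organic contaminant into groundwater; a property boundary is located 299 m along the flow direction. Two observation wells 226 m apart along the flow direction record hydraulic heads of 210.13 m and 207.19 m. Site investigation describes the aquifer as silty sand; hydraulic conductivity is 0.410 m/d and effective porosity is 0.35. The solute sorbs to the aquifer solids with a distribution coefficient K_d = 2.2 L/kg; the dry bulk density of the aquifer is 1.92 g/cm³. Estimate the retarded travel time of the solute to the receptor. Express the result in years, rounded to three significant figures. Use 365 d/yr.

Hydraulic gradient i = (210.13 − 207.19) / 226 = 2.94 / 226 = 0.01301
Specific discharge q = 0.410 × 0.01301 = 0.005334 m/d
v_s = q/n_e = 0.005334/0.35 = 0.01524 m/d
Retardation R = 1 + ρ_b·K_d/n = 1 + 1.92×2.2/0.35 = 13.07
Contaminant velocity v_c = v/R = 0.01524/13.07 = 0.001166 m/d
t = L/v_c = 299/0.001166 = 256400 d
   = 256400/365 = 703 yr

703 years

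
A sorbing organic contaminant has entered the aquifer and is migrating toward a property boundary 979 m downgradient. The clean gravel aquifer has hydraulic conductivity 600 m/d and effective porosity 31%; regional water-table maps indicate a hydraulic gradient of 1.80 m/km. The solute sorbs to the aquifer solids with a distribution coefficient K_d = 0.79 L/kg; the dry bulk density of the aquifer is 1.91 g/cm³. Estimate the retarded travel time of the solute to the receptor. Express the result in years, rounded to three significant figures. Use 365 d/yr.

4.52 years

q = Ki = 600 × 0.0018 = 1.080 m/d
Seepage velocity v = q / n = 1.080 / 0.31 = 3.484 m/d
Retardation R = 1 + ρ_b·K_d/n = 1 + 1.91×0.79/0.31 = 5.867
Contaminant velocity v_c = v/R = 3.484/5.867 = 0.5938 m/d
t = L/v_c = 979/0.5938 = 1649 d
   = 1649/365 = 4.52 yr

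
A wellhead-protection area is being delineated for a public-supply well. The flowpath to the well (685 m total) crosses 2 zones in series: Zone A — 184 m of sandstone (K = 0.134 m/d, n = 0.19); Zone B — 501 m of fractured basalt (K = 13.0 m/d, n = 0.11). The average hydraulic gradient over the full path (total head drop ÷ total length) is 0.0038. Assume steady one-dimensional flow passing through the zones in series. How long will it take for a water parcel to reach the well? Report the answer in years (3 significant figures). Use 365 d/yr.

For zones in series the flux q is common to all zones; the equivalent conductivity is the harmonic (thickness-weighted) mean, K_eq = L_total / Σ(L_j/K_j).
Σ(L/K) = 184/0.134 + 501/13.0 = 1373 + 38.54 = 1412 d
K_eq = L_total / Σ(L/K) = 685 / 1412 = 0.4852 m/d
q = K_eq · i = 0.4852 × 0.0038 = 0.001844 m/d (same in every zone)
Zone A: v = q/n = 0.001844/0.19 = 0.009705 m/d → t_A = 184/0.009705 = 18960 d
Zone B: v = q/n = 0.001844/0.11 = 0.01676 m/d → t_B = 501/0.01676 = 29890 d
Total t = 18960 + 29890 = 48850 d
   = 48850 / 365 = 134 yr

134 years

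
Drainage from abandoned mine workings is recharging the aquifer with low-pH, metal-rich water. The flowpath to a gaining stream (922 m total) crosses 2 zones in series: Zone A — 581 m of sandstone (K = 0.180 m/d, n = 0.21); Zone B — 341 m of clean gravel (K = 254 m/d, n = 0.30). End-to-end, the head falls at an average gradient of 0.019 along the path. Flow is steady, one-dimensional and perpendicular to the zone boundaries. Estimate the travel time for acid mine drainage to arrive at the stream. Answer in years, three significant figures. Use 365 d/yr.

113 years

Continuity: the same q passes through each zone, so ΔH = q·Σ(L_j/K_j) — the zones act as resistances in series.
Σ(L/K) = 581/0.180 + 341/254 = 3228 + 1.343 = 3229 d
K_eq = L_total / Σ(L/K) = 922 / 3229 = 0.2855 m/d
q = K_eq · i = 0.2855 × 0.019 = 0.005425 m/d (same in every zone)
Zone A: v = q/n = 0.005425/0.21 = 0.02583 m/d → t_A = 581/0.02583 = 22490 d
Zone B: v = q/n = 0.005425/0.30 = 0.01808 m/d → t_B = 341/0.01808 = 18860 d
Total t = 22490 + 18860 = 41350 d
   = 41350 / 365 = 113 yr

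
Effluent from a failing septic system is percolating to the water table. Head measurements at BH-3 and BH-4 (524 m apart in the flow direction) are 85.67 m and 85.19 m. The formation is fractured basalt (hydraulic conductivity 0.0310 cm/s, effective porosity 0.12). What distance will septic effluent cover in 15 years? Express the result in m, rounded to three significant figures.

Hydraulic gradient i = (85.67 − 85.19) / 524 = 0.48 / 524 = 9.160e-4
K = 0.0310 cm/s × 864 = 26.78 m/d
q = Ki = 26.78 × 9.160e-4 = 0.02453 m/d
Seepage velocity v = q / n = 0.02453 / 0.12 = 0.2045 m/d
T = 15 yr × 365 = 5475 d
L = v × T = 0.2045 × 5475 = 1119 m

1120 m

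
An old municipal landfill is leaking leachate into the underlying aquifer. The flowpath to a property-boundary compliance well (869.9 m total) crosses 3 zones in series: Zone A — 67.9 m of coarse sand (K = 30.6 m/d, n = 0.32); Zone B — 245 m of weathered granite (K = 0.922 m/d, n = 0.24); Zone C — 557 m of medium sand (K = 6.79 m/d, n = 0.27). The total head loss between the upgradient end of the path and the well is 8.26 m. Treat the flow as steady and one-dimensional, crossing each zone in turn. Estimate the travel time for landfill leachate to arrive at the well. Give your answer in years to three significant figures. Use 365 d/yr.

Steady 1-D flow in series ⇒ the Darcy flux q is identical in every zone and the zone head losses add (resistances L/K in series).
Σ(L/K) = 67.9/30.6 + 245/0.922 + 557/6.79 = 2.219 + 265.7 + 82.03 = 350.0 d
q = ΔH / Σ(L/K) = 8.26 / 350.0 = 0.02360 m/d (same in every zone)
Zone A: v = q/n = 0.02360/0.32 = 0.07375 m/d → t_A = 67.9/0.07375 = 920.6 d
Zone B: v = q/n = 0.02360/0.24 = 0.09834 m/d → t_B = 245/0.09834 = 2491 d
Zone C: v = q/n = 0.02360/0.27 = 0.08741 m/d → t_C = 557/0.08741 = 6372 d
Total t = 920.6 + 2491 + 6372 = 9784 d
   = 9784 / 365 = 26.8 yr

26.8 years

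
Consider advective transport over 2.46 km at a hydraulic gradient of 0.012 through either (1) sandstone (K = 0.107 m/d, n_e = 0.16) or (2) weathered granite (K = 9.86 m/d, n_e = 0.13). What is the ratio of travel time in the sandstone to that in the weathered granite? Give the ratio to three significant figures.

113

Unit 1 (sandstone): v = 0.107×0.012/0.16 = 0.008025 m/d, t = 2460/0.008025 = 306500 d
Unit 2 (weathered granite): v = 9.86×0.012/0.13 = 0.9102 m/d, t = 2460/0.9102 = 2703 d
t(sandstone) / t(weathered granite) = 306500/2703 = 113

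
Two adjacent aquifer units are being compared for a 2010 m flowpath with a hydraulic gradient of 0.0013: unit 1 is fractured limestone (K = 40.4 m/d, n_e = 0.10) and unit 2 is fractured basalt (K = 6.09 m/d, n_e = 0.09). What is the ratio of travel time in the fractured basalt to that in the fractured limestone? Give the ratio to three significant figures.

5.97

Unit 1 (fractured limestone): v = 40.4×0.0013/0.10 = 0.5252 m/d, t = 2010/0.5252 = 3827 d
Unit 2 (fractured basalt): v = 6.09×0.0013/0.09 = 0.08797 m/d, t = 2010/0.08797 = 22850 d
t(fractured basalt) / t(fractured limestone) = 22850/3827 = 5.97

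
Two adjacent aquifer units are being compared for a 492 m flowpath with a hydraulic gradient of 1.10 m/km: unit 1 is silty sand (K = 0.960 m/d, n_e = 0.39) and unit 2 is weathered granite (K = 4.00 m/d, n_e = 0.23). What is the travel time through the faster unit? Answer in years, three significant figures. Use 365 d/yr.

70.5 years

Unit 1 (silty sand): v = 0.960×0.0011/0.39 = 0.002708 m/d, t = 492/0.002708 = 181700 d
Unit 2 (weathered granite): v = 4.00×0.0011/0.23 = 0.01913 m/d, t = 492/0.01913 = 25720 d
Faster: 25720 d / 365 = 70.5 yr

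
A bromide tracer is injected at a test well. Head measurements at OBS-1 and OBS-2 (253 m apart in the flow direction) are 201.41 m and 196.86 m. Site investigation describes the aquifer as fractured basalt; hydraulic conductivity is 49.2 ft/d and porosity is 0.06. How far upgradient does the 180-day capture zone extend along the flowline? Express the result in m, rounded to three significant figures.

Hydraulic gradient i = (201.41 − 196.86) / 253 = 4.55 / 253 = 0.01798
K = 49.2 ft/d × 0.3048 = 15.00 m/d
Darcy flux q = K·i = 15.00 × 0.01798 = 0.2697 m/d
v = Ki/n = 15.00·0.01798/0.06 = 4.495 m/d
L = v × T = 4.495 × 180 = 809.1 m

809 m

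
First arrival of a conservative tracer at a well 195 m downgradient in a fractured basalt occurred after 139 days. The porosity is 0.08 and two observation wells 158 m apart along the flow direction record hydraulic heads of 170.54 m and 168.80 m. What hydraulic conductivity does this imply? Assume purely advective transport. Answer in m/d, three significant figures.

10.2 m/d

Hydraulic gradient i = (170.54 − 168.80) / 158 = 1.74 / 158 = 0.01101
v = L / t = 195 / 139 = 1.403 m/d
K = v · n / i = 1.403 × 0.08 / 0.01101 = 10.2 m/d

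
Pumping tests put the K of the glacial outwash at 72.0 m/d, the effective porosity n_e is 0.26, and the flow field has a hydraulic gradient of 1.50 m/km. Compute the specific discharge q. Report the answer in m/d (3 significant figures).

0.108 m/d

Specific discharge q = 72.0 × 0.0015 = 0.1080 m/d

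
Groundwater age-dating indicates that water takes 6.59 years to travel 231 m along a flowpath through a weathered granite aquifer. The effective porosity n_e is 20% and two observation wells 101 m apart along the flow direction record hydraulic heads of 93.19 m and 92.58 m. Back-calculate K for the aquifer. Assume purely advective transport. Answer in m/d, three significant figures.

Hydraulic gradient i = (93.19 − 92.58) / 101 = 0.61 / 101 = 0.006040
t = 6.59 years = 2405 d
v = L / t = 231 / 2405 = 0.09604 m/d
K = v · n / i = 0.09604 × 0.20 / 0.006040 = 3.18 m/d

3.18 m/d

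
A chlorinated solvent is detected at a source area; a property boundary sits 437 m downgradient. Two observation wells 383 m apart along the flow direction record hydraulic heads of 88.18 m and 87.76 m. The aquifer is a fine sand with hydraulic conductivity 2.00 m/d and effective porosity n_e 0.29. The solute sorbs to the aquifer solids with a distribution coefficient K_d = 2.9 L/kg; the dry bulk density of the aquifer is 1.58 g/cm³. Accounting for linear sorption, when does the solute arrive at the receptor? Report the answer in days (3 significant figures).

971000 days

Hydraulic gradient i = (88.18 − 87.76) / 383 = 0.42 / 383 = 0.001097
Specific discharge q = 2.00 × 0.001097 = 0.002193 m/d
v = Ki/n = 2.00·0.001097/0.29 = 0.007563 m/d
Retardation R = 1 + ρ_b·K_d/n = 1 + 1.58×2.9/0.29 = 16.80
Contaminant velocity v_c = v/R = 0.007563/16.80 = 4.502e-4 m/d
t = L/v_c = 437/4.502e-4 = 970800 d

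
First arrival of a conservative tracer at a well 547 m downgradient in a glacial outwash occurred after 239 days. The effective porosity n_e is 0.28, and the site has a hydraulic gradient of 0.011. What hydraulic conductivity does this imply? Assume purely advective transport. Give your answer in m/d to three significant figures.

v = L / t = 547 / 239 = 2.289 m/d
K = v · n / i = 2.289 × 0.28 / 0.011 = 58.3 m/d

58.3 m/d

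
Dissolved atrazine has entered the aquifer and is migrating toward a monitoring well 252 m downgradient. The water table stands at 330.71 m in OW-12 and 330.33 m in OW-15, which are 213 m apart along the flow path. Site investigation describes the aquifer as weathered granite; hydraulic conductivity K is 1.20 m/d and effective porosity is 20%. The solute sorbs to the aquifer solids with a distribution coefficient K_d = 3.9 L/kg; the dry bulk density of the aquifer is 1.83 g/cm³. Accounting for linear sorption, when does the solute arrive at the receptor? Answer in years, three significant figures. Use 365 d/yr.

Hydraulic gradient i = (330.71 − 330.33) / 213 = 0.38 / 213 = 0.001784
Darcy flux q = K·i = 1.20 × 0.001784 = 0.002141 m/d
Average linear velocity = 0.002141 / 0.20 = 0.01070 m/d
Retardation R = 1 + ρ_b·K_d/n = 1 + 1.83×3.9/0.20 = 36.69
Contaminant velocity v_c = v/R = 0.01070/36.69 = 2.918e-4 m/d
t = L/v_c = 252/2.918e-4 = 863600 d
   = 863600/365 = 2370 yr

2370 years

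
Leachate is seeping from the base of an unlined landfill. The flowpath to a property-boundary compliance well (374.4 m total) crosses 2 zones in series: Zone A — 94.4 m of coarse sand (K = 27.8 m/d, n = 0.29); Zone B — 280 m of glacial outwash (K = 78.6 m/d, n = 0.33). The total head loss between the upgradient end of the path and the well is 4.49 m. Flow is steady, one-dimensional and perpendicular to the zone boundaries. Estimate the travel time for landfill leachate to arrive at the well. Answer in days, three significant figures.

Steady 1-D flow in series ⇒ the Darcy flux q is identical in every zone and the zone head losses add (resistances L/K in series).
Σ(L/K) = 94.4/27.8 + 280/78.6 = 3.396 + 3.562 = 6.958 d
q = ΔH / Σ(L/K) = 4.49 / 6.958 = 0.6453 m/d (same in every zone)
Zone A: v = q/n = 0.6453/0.29 = 2.225 m/d → t_A = 94.4/2.225 = 42.42 d
Zone B: v = q/n = 0.6453/0.33 = 1.955 m/d → t_B = 280/1.955 = 143.2 d
Total t = 42.42 + 143.2 = 185.6 d

186 days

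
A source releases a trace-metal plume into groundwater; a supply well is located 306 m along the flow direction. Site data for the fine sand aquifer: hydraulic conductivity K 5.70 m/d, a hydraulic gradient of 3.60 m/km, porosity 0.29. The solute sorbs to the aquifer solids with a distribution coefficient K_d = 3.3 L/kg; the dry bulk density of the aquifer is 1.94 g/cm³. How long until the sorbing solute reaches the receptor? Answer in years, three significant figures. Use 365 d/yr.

273 years

Specific discharge q = 5.70 × 0.0036 = 0.02052 m/d
v_s = q/n_e = 0.02052/0.29 = 0.07076 m/d
Retardation R = 1 + ρ_b·K_d/n = 1 + 1.94×3.3/0.29 = 23.08
Contaminant velocity v_c = v/R = 0.07076/23.08 = 0.003066 m/d
t = L/v_c = 306/0.003066 = 99790 d
   = 99790/365 = 273 yr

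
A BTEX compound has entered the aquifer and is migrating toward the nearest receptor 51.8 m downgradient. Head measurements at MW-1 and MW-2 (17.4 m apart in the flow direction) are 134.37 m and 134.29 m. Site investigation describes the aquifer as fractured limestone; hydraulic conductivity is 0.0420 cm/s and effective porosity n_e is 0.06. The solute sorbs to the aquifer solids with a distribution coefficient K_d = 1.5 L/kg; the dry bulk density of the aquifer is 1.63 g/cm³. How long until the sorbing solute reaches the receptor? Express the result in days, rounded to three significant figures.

Hydraulic gradient i = (134.37 − 134.29) / 17.4 = 0.08 / 17.4 = 0.004598
K = 0.0420 cm/s × 864 = 36.29 m/d
Darcy flux q = K·i = 36.29 × 0.004598 = 0.1668 m/d
Average linear velocity = 0.1668 / 0.06 = 2.781 m/d
Retardation R = 1 + ρ_b·K_d/n = 1 + 1.63×1.5/0.06 = 41.75
Contaminant velocity v_c = v/R = 2.781/41.75 = 0.06660 m/d
t = L/v_c = 51.8/0.06660 = 777.7 d

778 days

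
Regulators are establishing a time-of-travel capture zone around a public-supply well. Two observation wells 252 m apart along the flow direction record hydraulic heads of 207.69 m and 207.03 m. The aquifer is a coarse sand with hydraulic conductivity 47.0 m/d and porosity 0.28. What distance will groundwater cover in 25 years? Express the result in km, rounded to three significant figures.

Hydraulic gradient i = (207.69 − 207.03) / 252 = 0.66 / 252 = 0.002619
Darcy flux q = K·i = 47.0 × 0.002619 = 0.1231 m/d
v_s = q/n_e = 0.1231/0.28 = 0.4396 m/d
T = 25 yr × 365 = 9125 d
L = v × T = 0.4396 × 9125 = 4012 m
   = 4.01 km

4.01 km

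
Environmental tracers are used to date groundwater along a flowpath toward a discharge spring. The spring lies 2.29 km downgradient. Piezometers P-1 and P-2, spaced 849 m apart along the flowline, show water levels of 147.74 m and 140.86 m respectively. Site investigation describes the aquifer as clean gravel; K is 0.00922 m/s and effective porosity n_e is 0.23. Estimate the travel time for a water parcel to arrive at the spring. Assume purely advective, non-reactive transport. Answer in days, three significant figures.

81.6 days

Hydraulic gradient i = (147.74 − 140.86) / 849 = 6.88 / 849 = 0.008104
K = 0.00922 m/s × 86400 s/d = 796.6 m/d
q = Ki = 796.6 × 0.008104 = 6.455 m/d
Average linear velocity = 6.455 / 0.23 = 28.07 m/d
L = 2.29 km = 2290 m
t = L / v = 2290 / 28.07 = 81.59 d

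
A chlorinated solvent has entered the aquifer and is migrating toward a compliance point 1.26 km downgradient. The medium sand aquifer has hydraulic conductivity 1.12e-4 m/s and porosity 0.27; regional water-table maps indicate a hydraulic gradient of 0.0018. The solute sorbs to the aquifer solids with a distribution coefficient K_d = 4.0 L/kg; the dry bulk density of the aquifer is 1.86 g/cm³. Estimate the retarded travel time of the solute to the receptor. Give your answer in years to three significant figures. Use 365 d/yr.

1530 years

K = 1.12e-4 m/s × 86400 s/d = 9.677 m/d
q = Ki = 9.677 × 0.0018 = 0.01742 m/d
Average linear velocity = 0.01742 / 0.27 = 0.06451 m/d
Retardation R = 1 + ρ_b·K_d/n = 1 + 1.86×4.0/0.27 = 28.56
Contaminant velocity v_c = v/R = 0.06451/28.56 = 0.002259 m/d
L = 1.26 km = 1260 m
t = L/v_c = 1260/0.002259 = 557700 d
   = 557700/365 = 1530 yr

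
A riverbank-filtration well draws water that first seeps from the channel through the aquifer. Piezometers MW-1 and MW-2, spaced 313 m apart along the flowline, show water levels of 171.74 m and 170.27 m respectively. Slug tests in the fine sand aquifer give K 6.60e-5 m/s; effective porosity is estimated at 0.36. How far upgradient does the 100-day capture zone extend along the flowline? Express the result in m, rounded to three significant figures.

Hydraulic gradient i = (171.74 − 170.27) / 313 = 1.47 / 313 = 0.004696
K = 6.60e-5 m/s × 86400 s/d = 5.702 m/d
Specific discharge q = 5.702 × 0.004696 = 0.02678 m/d
v_s = q/n_e = 0.02678/0.36 = 0.07439 m/d
L = v × T = 0.07439 × 100 = 7.439 m

7.44 m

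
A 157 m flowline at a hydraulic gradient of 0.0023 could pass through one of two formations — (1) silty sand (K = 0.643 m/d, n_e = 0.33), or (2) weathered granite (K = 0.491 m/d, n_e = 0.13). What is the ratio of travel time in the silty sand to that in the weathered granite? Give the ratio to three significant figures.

1.94

Unit 1 (silty sand): v = 0.643×0.0023/0.33 = 0.004482 m/d, t = 157/0.004482 = 35030 d
Unit 2 (weathered granite): v = 0.491×0.0023/0.13 = 0.008687 m/d, t = 157/0.008687 = 18070 d
t(silty sand) / t(weathered granite) = 35030/18070 = 1.94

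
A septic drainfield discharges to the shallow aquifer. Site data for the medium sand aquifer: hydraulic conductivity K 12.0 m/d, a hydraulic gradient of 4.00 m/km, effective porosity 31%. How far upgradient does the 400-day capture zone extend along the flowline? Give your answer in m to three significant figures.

Specific discharge q = 12.0 × 0.0040 = 0.04800 m/d
Average linear velocity = 0.04800 / 0.31 = 0.1548 m/d
L = v × T = 0.1548 × 400 = 61.94 m

61.9 m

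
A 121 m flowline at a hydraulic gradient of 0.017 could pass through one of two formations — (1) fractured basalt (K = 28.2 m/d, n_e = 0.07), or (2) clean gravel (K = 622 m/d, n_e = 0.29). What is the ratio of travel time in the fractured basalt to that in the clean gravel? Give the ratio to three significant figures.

5.32

Unit 1 (fractured basalt): v = 28.2×0.017/0.07 = 6.849 m/d, t = 121/6.849 = 17.67 d
Unit 2 (clean gravel): v = 622×0.017/0.29 = 36.46 m/d, t = 121/36.46 = 3.319 d
t(fractured basalt) / t(clean gravel) = 17.67/3.319 = 5.32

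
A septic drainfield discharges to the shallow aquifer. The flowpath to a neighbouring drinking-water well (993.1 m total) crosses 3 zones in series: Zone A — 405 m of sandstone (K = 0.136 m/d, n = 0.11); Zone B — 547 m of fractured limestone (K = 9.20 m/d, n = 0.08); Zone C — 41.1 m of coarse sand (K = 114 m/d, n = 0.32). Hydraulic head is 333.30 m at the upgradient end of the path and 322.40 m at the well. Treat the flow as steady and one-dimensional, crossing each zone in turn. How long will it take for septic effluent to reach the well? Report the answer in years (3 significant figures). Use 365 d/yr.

Total head drop ΔH = 333.30 − 322.40 = 10.90 m
Steady 1-D flow in series ⇒ the Darcy flux q is identical in every zone and the zone head losses add (resistances L/K in series).
Σ(L/K) = 405/0.136 + 547/9.20 + 41.1/114 = 2978 + 59.46 + 0.3605 = 3038 d
q = ΔH / Σ(L/K) = 10.90 / 3038 = 0.003588 m/d (same in every zone)
Zone A: v = q/n = 0.003588/0.11 = 0.03262 m/d → t_A = 405/0.03262 = 12420 d
Zone B: v = q/n = 0.003588/0.08 = 0.04485 m/d → t_B = 547/0.04485 = 12200 d
Zone C: v = q/n = 0.003588/0.32 = 0.01121 m/d → t_C = 41.1/0.01121 = 3665 d
Total t = 12420 + 12200 + 3665 = 28280 d
   = 28280 / 365 = 77.5 yr

77.5 years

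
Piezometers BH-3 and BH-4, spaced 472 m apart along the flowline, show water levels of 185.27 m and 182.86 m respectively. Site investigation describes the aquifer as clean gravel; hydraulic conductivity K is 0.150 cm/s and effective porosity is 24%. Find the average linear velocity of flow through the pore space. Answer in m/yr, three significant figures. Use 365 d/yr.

1010 m/yr

Hydraulic gradient i = (185.27 − 182.86) / 472 = 2.41 / 472 = 0.005106
K = 0.150 cm/s × 864 = 129.6 m/d
q = Ki = 129.6 × 0.005106 = 0.6617 m/d
Average linear velocity = 0.6617 / 0.24 = 2.757 m/d
   = 2.757 × 365 = 1010 m/yr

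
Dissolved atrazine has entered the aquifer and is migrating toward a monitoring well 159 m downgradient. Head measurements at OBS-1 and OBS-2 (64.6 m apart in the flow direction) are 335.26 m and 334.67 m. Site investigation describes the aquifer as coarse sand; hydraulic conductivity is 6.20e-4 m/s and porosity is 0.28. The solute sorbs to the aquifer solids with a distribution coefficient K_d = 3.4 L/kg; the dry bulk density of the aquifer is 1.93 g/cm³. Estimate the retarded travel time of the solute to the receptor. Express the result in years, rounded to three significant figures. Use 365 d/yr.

6.09 years

Hydraulic gradient i = (335.26 − 334.67) / 64.6 = 0.59 / 64.6 = 0.009133
K = 6.20e-4 m/s × 86400 s/d = 53.57 m/d
Specific discharge q = 53.57 × 0.009133 = 0.4892 m/d
v = Ki/n = 53.57·0.009133/0.28 = 1.747 m/d
Retardation R = 1 + ρ_b·K_d/n = 1 + 1.93×3.4/0.28 = 24.44
Contaminant velocity v_c = v/R = 1.747/24.44 = 0.07151 m/d
t = L/v_c = 159/0.07151 = 2224 d
   = 2224/365 = 6.09 yr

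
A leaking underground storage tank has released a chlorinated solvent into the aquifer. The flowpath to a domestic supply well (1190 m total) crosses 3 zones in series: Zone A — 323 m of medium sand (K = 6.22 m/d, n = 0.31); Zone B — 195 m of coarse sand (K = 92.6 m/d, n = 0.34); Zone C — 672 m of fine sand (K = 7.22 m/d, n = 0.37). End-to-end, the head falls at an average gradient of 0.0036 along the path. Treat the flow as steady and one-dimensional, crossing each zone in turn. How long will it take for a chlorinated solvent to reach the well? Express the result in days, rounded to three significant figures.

14300 days

For zones in series the flux q is common to all zones; the equivalent conductivity is the harmonic (thickness-weighted) mean, K_eq = L_total / Σ(L_j/K_j).
Σ(L/K) = 323/6.22 + 195/92.6 + 672/7.22 = 51.93 + 2.106 + 93.07 = 147.1 d
K_eq = L_total / Σ(L/K) = 1190 / 147.1 = 8.089 m/d
q = K_eq · i = 8.089 × 0.0036 = 0.02912 m/d (same in every zone)
Zone A: v = q/n = 0.02912/0.31 = 0.09394 m/d → t_A = 323/0.09394 = 3438 d
Zone B: v = q/n = 0.02912/0.34 = 0.08565 m/d → t_B = 195/0.08565 = 2277 d
Zone C: v = q/n = 0.02912/0.37 = 0.07871 m/d → t_C = 672/0.07871 = 8538 d
Total t = 3438 + 2277 + 8538 = 14250 d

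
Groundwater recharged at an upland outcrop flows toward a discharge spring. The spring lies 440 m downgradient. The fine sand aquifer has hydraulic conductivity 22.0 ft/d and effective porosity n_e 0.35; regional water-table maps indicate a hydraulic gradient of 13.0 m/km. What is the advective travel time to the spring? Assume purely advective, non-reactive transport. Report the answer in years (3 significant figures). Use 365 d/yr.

4.84 years

K = 22.0 ft/d × 0.3048 = 6.706 m/d
q = Ki = 6.706 × 0.013 = 0.08717 m/d
v_s = q/n_e = 0.08717/0.35 = 0.2491 m/d
t = L / v = 440 / 0.2491 = 1767 d
   = 1767 / 365 = 4.84 yr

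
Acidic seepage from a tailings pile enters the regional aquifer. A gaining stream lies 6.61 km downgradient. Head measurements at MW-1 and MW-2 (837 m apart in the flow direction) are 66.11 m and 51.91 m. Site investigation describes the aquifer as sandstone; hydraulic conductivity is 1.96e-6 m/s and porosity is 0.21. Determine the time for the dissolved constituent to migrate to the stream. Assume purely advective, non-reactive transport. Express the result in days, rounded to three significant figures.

Hydraulic gradient i = (66.11 − 51.91) / 837 = 14.20 / 837 = 0.01697
K = 1.96e-6 m/s × 86400 s/d = 0.1693 m/d
Darcy flux q = K·i = 0.1693 × 0.01697 = 0.002873 m/d
v = Ki/n = 0.1693·0.01697/0.21 = 0.01368 m/d
L = 6.61 km = 6610 m
t = L / v = 6610 / 0.01368 = 483200 d

483000 days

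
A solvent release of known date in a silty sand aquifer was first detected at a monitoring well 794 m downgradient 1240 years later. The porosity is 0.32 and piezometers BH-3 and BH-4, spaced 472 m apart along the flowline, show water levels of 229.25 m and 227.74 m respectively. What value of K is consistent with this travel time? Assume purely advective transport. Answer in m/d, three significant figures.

0.175 m/d

Hydraulic gradient i = (229.25 − 227.74) / 472 = 1.51 / 472 = 0.003199
t = 1240 years = 452600 d
v = L / t = 794 / 452600 = 0.001754 m/d
K = v · n / i = 0.001754 × 0.32 / 0.003199 = 0.175 m/d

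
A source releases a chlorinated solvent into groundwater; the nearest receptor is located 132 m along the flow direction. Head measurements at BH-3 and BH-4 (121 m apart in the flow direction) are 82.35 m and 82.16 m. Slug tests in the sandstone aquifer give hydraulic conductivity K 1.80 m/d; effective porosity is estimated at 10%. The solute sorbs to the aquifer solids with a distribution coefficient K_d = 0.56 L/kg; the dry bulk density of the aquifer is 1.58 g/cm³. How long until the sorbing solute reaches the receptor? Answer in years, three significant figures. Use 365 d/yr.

126 years

Hydraulic gradient i = (82.35 − 82.16) / 121 = 0.19 / 121 = 0.001570
Darcy flux q = K·i = 1.80 × 0.001570 = 0.002826 m/d
Average linear velocity = 0.002826 / 0.10 = 0.02826 m/d
Retardation R = 1 + ρ_b·K_d/n = 1 + 1.58×0.56/0.10 = 9.848
Contaminant velocity v_c = v/R = 0.02826/9.848 = 0.002870 m/d
t = L/v_c = 132/0.002870 = 45990 d
   = 45990/365 = 126 yr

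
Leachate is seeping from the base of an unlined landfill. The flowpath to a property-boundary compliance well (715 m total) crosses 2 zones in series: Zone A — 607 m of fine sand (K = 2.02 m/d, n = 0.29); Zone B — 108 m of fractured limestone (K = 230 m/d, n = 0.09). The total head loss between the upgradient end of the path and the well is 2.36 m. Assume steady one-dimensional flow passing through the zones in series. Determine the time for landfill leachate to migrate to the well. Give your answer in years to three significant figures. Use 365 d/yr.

Steady 1-D flow in series ⇒ the Darcy flux q is identical in every zone and the zone head losses add (resistances L/K in series).
Σ(L/K) = 607/2.02 + 108/230 = 300.5 + 0.4696 = 301.0 d
q = ΔH / Σ(L/K) = 2.36 / 301.0 = 0.007841 m/d (same in every zone)
Zone A: v = q/n = 0.007841/0.29 = 0.02704 m/d → t_A = 607/0.02704 = 22450 d
Zone B: v = q/n = 0.007841/0.09 = 0.08713 m/d → t_B = 108/0.08713 = 1240 d
Total t = 22450 + 1240 = 23690 d
   = 23690 / 365 = 64.9 yr

64.9 years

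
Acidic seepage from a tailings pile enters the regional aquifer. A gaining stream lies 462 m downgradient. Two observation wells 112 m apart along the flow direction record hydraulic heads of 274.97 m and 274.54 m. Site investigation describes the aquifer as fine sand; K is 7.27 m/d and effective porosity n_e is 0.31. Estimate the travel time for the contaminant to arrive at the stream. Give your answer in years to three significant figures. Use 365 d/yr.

14.1 years

Hydraulic gradient i = (274.97 − 274.54) / 112 = 0.43 / 112 = 0.003839
q = Ki = 7.27 × 0.003839 = 0.02791 m/d
Seepage velocity v = q / n = 0.02791 / 0.31 = 0.09004 m/d
t = L / v = 462 / 0.09004 = 5131 d
   = 5131 / 365 = 14.1 yr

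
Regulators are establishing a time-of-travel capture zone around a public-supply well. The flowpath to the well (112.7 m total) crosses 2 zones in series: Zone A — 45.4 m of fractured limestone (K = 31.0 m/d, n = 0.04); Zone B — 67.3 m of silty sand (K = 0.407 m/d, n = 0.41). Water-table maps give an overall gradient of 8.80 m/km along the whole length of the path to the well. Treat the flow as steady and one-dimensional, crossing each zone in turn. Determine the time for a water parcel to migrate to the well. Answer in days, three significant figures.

4950 days

Steady 1-D flow in series ⇒ the Darcy flux q is identical in every zone and the zone head losses add (resistances L/K in series).
Σ(L/K) = 45.4/31.0 + 67.3/0.407 = 1.465 + 165.4 = 166.8 d
K_eq = L_total / Σ(L/K) = 112.7 / 166.8 = 0.6756 m/d
q = K_eq · i = 0.6756 × 0.0088 = 0.005945 m/d (same in every zone)
Zone A: v = q/n = 0.005945/0.04 = 0.1486 m/d → t_A = 45.4/0.1486 = 305.5 d
Zone B: v = q/n = 0.005945/0.41 = 0.01450 m/d → t_B = 67.3/0.01450 = 4641 d
Total t = 305.5 + 4641 = 4947 d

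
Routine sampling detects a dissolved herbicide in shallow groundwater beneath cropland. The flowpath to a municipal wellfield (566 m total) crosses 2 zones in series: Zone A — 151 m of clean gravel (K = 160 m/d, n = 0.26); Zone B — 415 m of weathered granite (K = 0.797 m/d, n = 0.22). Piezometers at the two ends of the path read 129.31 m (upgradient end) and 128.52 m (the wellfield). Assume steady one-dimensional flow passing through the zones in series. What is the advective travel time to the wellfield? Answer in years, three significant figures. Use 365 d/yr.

Total head drop ΔH = 129.31 − 128.52 = 0.79 m
Steady 1-D flow in series ⇒ the Darcy flux q is identical in every zone and the zone head losses add (resistances L/K in series).
Σ(L/K) = 151/160 + 415/0.797 = 0.9438 + 520.7 = 521.6 d
q = ΔH / Σ(L/K) = 0.79 / 521.6 = 0.001514 m/d (same in every zone)
Zone A: v = q/n = 0.001514/0.26 = 0.005825 m/d → t_A = 151/0.005825 = 25920 d
Zone B: v = q/n = 0.001514/0.22 = 0.006884 m/d → t_B = 415/0.006884 = 60290 d
Total t = 25920 + 60290 = 86210 d
   = 86210 / 365 = 236 yr

236 years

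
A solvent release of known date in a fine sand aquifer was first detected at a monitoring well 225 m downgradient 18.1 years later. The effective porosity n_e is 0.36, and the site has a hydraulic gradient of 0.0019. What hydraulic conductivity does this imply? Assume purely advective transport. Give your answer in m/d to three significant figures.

6.45 m/d

t = 18.1 years = 6607 d
v = L / t = 225 / 6607 = 0.03406 m/d
K = v · n / i = 0.03406 × 0.36 / 0.0019 = 6.45 m/d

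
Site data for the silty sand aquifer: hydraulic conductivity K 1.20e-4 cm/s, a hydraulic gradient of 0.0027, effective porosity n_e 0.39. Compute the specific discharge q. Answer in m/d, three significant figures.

2.80e-4 m/d

K = 1.20e-4 cm/s × 864 = 0.1037 m/d
Specific discharge q = 0.1037 × 0.0027 = 2.799e-4 m/d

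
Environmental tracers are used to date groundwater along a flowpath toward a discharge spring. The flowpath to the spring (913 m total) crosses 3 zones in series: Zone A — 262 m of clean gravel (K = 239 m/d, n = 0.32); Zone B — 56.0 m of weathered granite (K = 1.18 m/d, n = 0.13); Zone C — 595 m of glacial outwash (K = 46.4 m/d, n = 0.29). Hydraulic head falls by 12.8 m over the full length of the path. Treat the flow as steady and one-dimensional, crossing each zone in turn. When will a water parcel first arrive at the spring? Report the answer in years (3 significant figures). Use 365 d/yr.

Steady 1-D flow in series ⇒ the Darcy flux q is identical in every zone and the zone head losses add (resistances L/K in series).
Σ(L/K) = 262/239 + 56.0/1.18 + 595/46.4 = 1.096 + 47.46 + 12.82 = 61.38 d
q = ΔH / Σ(L/K) = 12.8 / 61.38 = 0.2085 m/d (same in every zone)
Zone A: v = q/n = 0.2085/0.32 = 0.6517 m/d → t_A = 262/0.6517 = 402.0 d
Zone B: v = q/n = 0.2085/0.13 = 1.604 m/d → t_B = 56.0/1.604 = 34.91 d
Zone C: v = q/n = 0.2085/0.29 = 0.7191 m/d → t_C = 595/0.7191 = 827.4 d
Total t = 402.0 + 34.91 + 827.4 = 1264 d
   = 1264 / 365 = 3.46 yr

3.46 years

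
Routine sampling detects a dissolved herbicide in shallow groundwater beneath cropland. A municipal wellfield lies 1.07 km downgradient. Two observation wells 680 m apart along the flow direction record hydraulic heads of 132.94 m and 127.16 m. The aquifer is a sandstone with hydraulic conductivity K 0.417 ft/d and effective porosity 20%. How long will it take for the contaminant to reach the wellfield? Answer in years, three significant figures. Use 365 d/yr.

Hydraulic gradient i = (132.94 − 127.16) / 680 = 5.78 / 680 = 0.008500
K = 0.417 ft/d × 0.3048 = 0.1271 m/d
Specific discharge q = 0.1271 × 0.008500 = 0.001080 m/d
v_s = q/n_e = 0.001080/0.20 = 0.005402 m/d
L = 1.07 km = 1070 m
t = L / v = 1070 / 0.005402 = 198100 d
   = 198100 / 365 = 543 yr

543 years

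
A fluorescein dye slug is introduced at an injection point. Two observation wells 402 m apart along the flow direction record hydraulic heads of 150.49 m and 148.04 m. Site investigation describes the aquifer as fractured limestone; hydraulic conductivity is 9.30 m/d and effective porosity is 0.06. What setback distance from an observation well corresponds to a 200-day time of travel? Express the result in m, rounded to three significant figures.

189 m

Hydraulic gradient i = (150.49 − 148.04) / 402 = 2.45 / 402 = 0.006095
Specific discharge q = 9.30 × 0.006095 = 0.05668 m/d
Seepage velocity v = q / n = 0.05668 / 0.06 = 0.9447 m/d
L = v × T = 0.9447 × 200 = 188.9 m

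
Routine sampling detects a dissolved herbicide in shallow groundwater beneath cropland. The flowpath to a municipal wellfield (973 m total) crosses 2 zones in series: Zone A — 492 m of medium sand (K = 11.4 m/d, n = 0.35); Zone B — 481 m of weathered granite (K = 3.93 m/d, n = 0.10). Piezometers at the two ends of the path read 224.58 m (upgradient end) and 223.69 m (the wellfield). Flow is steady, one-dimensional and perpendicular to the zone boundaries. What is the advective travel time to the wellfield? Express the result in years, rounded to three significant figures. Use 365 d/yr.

112 years

Total head drop ΔH = 224.58 − 223.69 = 0.89 m
Continuity: the same q passes through each zone, so ΔH = q·Σ(L_j/K_j) — the zones act as resistances in series.
Σ(L/K) = 492/11.4 + 481/3.93 = 43.16 + 122.4 = 165.5 d
q = ΔH / Σ(L/K) = 0.89 / 165.5 = 0.005376 m/d (same in every zone)
Zone A: v = q/n = 0.005376/0.35 = 0.01536 m/d → t_A = 492/0.01536 = 32030 d
Zone B: v = q/n = 0.005376/0.10 = 0.05376 m/d → t_B = 481/0.05376 = 8947 d
Total t = 32030 + 8947 = 40980 d
   = 40980 / 365 = 112 yr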